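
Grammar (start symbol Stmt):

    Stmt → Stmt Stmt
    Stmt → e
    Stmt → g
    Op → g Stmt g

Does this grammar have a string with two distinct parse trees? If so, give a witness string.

Witness: e e e

Derivation 1: Stmt ⇒ Stmt Stmt ⇒ Stmt Stmt Stmt ⇒ e Stmt Stmt ⇒ e e Stmt ⇒ e e e
Derivation 2: Stmt ⇒ Stmt Stmt ⇒ e Stmt ⇒ e Stmt Stmt ⇒ e e Stmt ⇒ e e e

Two distinct leftmost derivations for the same string.

Ambiguous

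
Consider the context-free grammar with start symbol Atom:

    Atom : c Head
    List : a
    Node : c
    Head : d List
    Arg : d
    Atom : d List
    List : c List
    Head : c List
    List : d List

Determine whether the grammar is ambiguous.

Unambiguous

Only Atom, Head, List are reachable from Atom; ignoring the rest: Restricted to the reachable nonterminals, every rule has the form A → t or A → t B, and no two rules for the same A share a first terminal. The grammar encodes a DFA — one run per string.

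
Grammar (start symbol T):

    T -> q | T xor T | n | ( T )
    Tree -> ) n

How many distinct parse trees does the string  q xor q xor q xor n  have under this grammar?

5

Parse trees for q xor q xor q xor n:
  [T [T q] xor [T [T q] xor [T [T q] xor [T n]]]]
  [T [T q] xor [T [T [T q] xor [T q]] xor [T n]]]
  [T [T [T q] xor [T q]] xor [T [T q] xor [T n]]]
  [T [T [T q] xor [T [T q] xor [T q]]] xor [T n]]
  [T [T [T [T q] xor [T q]] xor [T q]] xor [T n]]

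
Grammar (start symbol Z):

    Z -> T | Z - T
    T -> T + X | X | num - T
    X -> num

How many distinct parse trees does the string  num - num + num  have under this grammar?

3

Parse trees for num - num + num:
  [Z [T [T num - [T [X num]]] + [X num]]]
  [Z [T num - [T [T [X num]] + [X num]]]]
  [Z [Z [T [X num]]] - [T [T [X num]] + [X num]]]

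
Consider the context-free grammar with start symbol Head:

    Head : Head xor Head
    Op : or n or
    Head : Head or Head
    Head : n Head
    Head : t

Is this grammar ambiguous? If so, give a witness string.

Ambiguous

Witness: n t or t

Derivation 1: Head ⇒ Head or Head ⇒ n Head or Head ⇒ n t or Head ⇒ n t or t
Derivation 2: Head ⇒ n Head ⇒ n Head or Head ⇒ n t or Head ⇒ n t or t

Two distinct leftmost derivations for the same string.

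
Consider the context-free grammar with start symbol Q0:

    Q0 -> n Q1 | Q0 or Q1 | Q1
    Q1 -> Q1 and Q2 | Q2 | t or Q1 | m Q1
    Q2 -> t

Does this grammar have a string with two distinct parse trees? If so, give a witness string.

Ambiguous

Witness: t or t

Derivation 1: Q0 ⇒ Q0 or Q1 ⇒ Q1 or Q1 ⇒ Q2 or Q1 ⇒ t or Q1 ⇒ t or Q2 ⇒ t or t
Derivation 2: Q0 ⇒ Q1 ⇒ t or Q1 ⇒ t or Q2 ⇒ t or t

Two distinct leftmost derivations for the same string.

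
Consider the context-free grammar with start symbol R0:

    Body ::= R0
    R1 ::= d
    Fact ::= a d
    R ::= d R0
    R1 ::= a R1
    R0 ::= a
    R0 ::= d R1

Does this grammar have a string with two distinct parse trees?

Only R0, R1 are reachable from R0; ignoring the rest: Each reachable nonterminal has at most one production per leading terminal, and all productions are right-linear; the derivation is determined token-by-token.

Unambiguous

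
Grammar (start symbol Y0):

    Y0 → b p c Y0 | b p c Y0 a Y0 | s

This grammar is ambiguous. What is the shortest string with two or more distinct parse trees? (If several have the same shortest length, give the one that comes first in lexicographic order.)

b p c b p c s a s

length 1: no string has ≥2 trees
length 4: no string has ≥2 trees
length 6: no string has ≥2 trees
length 7: no string has ≥2 trees
length 9: b p c b p c s a s has 2 parse trees

Two derivations of b p c b p c s a s:
  Y0 ⇒ b p c Y0 ⇒ b p c b p c Y0 a Y0 ⇒ b p c b p c s a Y0 ⇒ b p c b p c s a s
  Y0 ⇒ b p c Y0 a Y0 ⇒ b p c b p c Y0 a Y0 ⇒ b p c b p c s a Y0 ⇒ b p c b p c s a s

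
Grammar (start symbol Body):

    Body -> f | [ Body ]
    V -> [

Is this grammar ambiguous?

Only Body is reachable from Body; ignoring the rest: L(Body) is { openⁿ atom closeⁿ : n ≥ 0 }. The bracket depth fixes n, and the derivation is forced at every step.

Unambiguous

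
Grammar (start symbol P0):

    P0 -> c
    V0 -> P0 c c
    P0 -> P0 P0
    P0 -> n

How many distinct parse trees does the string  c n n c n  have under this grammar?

Parse trees for c n n c n (showing first 6 of 14):
  [P0 [P0 c] [P0 [P0 n] [P0 [P0 n] [P0 [P0 c] [P0 n]]]]]
  [P0 [P0 c] [P0 [P0 n] [P0 [P0 [P0 n] [P0 c]] [P0 n]]]]
  [P0 [P0 c] [P0 [P0 [P0 n] [P0 n]] [P0 [P0 c] [P0 n]]]]
  [P0 [P0 c] [P0 [P0 [P0 n] [P0 [P0 n] [P0 c]]] [P0 n]]]
  [P0 [P0 c] [P0 [P0 [P0 [P0 n] [P0 n]] [P0 c]] [P0 n]]]
  [P0 [P0 [P0 c] [P0 n]] [P0 [P0 n] [P0 [P0 c] [P0 n]]]]

14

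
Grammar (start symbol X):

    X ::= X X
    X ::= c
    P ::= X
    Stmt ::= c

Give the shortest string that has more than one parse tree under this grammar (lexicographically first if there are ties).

c c c

length 1: no string has ≥2 trees
length 2: no string has ≥2 trees
length 3: c c c has 2 parse trees

Two derivations of c c c:
  X ⇒ X X ⇒ X X X ⇒ c X X ⇒ c c X ⇒ c c c
  X ⇒ X X ⇒ c X ⇒ c X X ⇒ c c X ⇒ c c c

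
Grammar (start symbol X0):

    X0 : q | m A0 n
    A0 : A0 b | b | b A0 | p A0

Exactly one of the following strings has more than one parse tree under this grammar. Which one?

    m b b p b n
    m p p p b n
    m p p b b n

m p p b b n

m b b p b n: 1 tree
m p p p b n: 1 tree
m p p b b n: 4 trees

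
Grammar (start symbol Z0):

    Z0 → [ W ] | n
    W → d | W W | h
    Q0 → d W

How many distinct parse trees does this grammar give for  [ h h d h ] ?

5

Parse trees for [ h h d h ]:
  [Z0 [ [W [W h] [W [W h] [W [W d] [W h]]]] ]]
  [Z0 [ [W [W h] [W [W [W h] [W d]] [W h]]] ]]
  [Z0 [ [W [W [W h] [W h]] [W [W d] [W h]]] ]]
  [Z0 [ [W [W [W h] [W [W h] [W d]]] [W h]] ]]
  [Z0 [ [W [W [W [W h] [W h]] [W d]] [W h]] ]]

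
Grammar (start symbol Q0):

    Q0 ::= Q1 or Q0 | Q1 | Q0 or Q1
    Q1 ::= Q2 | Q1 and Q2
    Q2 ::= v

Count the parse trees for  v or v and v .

2

Parse trees for v or v and v:
  [Q0 [Q1 [Q2 v]] or [Q0 [Q1 [Q1 [Q2 v]] and [Q2 v]]]]
  [Q0 [Q0 [Q1 [Q2 v]]] or [Q1 [Q1 [Q2 v]] and [Q2 v]]]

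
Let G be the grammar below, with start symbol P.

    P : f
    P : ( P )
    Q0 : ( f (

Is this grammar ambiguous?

(Q0 is unreachable from P, so its rules don't affect L(P).) Each string is a nest of matched brackets around a single atom. An opening bracket forces the recursive rule; an atom forces the base rule.

Unambiguous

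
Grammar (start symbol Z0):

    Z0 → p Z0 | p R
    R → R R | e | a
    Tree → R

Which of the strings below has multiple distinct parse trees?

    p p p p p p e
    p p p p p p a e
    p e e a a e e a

p e e a a e e a

p p p p p p e: 1 tree
p p p p p p a e: 1 tree
p e e a a e e a: 132 trees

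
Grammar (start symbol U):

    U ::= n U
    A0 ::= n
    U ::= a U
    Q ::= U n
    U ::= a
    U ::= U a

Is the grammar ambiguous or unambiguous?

Witness: a a

Derivation 1: U ⇒ a U ⇒ a a
Derivation 2: U ⇒ U a ⇒ a a

Two distinct leftmost derivations for the same string.

Ambiguous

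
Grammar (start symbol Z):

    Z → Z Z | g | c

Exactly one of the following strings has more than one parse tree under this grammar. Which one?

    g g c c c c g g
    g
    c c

g g c c c c g g

g g c c c c g g: 429 trees
g: 1 tree
c c: 1 tree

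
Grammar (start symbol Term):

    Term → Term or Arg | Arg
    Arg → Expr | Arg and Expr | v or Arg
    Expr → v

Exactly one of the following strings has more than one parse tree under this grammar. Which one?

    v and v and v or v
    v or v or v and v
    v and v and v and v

v and v and v or v: 1 tree
v or v or v and v: 7 trees
v and v and v and v: 1 tree

v or v or v and v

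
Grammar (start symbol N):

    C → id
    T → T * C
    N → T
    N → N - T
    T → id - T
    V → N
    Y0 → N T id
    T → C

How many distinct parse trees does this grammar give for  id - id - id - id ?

Parse trees for id - id - id - id:
  [N [T id - [T id - [T id - [T [C id]]]]]]
  [N [N [T [C id]]] - [T id - [T id - [T [C id]]]]]
  [N [N [T id - [T [C id]]]] - [T id - [T [C id]]]]
  [N [N [N [T [C id]]] - [T [C id]]] - [T id - [T [C id]]]]
  [N [N [T id - [T id - [T [C id]]]]] - [T [C id]]]
  [N [N [N [T [C id]]] - [T id - [T [C id]]]] - [T [C id]]]
  [N [N [N [T id - [T [C id]]]] - [T [C id]]] - [T [C id]]]
  [N [N [N [N [T [C id]]] - [T [C id]]] - [T [C id]]] - [T [C id]]]

8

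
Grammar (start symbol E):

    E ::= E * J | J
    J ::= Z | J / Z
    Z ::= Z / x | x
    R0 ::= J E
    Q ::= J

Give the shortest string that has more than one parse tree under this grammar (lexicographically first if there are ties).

x / x

length 1: no string has ≥2 trees
length 3: x / x has 2 parse trees

Two derivations of x / x:
  E ⇒ J ⇒ Z ⇒ Z / x ⇒ x / x
  E ⇒ J ⇒ J / Z ⇒ Z / Z ⇒ x / Z ⇒ x / x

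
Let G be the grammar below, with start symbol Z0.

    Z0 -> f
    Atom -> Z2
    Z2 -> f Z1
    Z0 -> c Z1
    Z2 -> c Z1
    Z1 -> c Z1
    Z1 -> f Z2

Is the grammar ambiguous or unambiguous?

Unambiguous

Only Z0, Z1, Z2 are reachable from Z0; ignoring the rest: The reachable rules are right-linear with at most one rule per (nonterminal, next-terminal) pair. Each input token forces the next rule, so parsing is deterministic.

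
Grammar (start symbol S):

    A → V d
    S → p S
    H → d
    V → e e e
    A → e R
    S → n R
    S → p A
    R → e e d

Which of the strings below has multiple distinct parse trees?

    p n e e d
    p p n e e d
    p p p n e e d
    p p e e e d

p p e e e d

p n e e d: 1 tree
p p n e e d: 1 tree
p p p n e e d: 1 tree
p p e e e d: 2 trees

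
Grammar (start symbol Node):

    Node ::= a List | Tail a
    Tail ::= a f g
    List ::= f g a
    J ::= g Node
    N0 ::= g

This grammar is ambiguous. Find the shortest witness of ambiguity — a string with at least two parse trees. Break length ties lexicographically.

length 4: a f g a has 2 parse trees

Two derivations of a f g a:
  Node ⇒ a List ⇒ a f g a
  Node ⇒ Tail a ⇒ a f g a

a f g a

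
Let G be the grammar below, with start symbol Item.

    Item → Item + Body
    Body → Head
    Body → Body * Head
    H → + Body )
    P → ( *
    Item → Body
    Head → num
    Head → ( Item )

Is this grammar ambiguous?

(P, H are unreachable from Item, so their rules don't affect L(Item).) Item → Item + Body | Body  ;  Body → Body * Head | Head  — a left-associative chain with Head at the bottom. Each string factors uniquely by precedence.

Unambiguous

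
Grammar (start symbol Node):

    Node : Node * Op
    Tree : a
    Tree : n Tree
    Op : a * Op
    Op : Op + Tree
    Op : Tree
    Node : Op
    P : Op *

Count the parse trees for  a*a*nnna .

Parse trees for a*a*nnna:
  [Node [Node [Op [Tree a]]] * [Op a * [Op [Tree n [Tree n [Tree n [Tree a]]]]]]]
  [Node [Node [Node [Op [Tree a]]] * [Op [Tree a]]] * [Op [Tree n [Tree n [Tree n [Tree a]]]]]]
  [Node [Node [Op a * [Op [Tree a]]]] * [Op [Tree n [Tree n [Tree n [Tree a]]]]]]
  [Node [Op a * [Op a * [Op [Tree n [Tree n [Tree n [Tree a]]]]]]]]

4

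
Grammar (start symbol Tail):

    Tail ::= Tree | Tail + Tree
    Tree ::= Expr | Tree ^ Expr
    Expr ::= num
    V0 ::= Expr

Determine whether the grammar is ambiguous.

Unambiguous

(V0 is unreachable from Tail, so its rules don't affect L(Tail).) The grammar is stratified — Tail handles '+' (left-recursive), Tree handles '^', Expr atoms. Each operator has a fixed associativity and precedence level, so every string has one parse.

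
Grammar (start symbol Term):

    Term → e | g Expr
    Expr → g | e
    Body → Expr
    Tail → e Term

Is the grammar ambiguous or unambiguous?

(Body, Tail are unreachable from Term, so their rules don't affect L(Term).) Each reachable nonterminal has at most one production per leading terminal, and all productions are right-linear; the derivation is determined token-by-token.

Unambiguous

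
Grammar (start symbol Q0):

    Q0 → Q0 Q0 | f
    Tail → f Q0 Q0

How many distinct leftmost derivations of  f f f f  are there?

Parse trees for f f f f:
  [Q0 [Q0 f] [Q0 [Q0 f] [Q0 [Q0 f] [Q0 f]]]]
  [Q0 [Q0 f] [Q0 [Q0 [Q0 f] [Q0 f]] [Q0 f]]]
  [Q0 [Q0 [Q0 f] [Q0 f]] [Q0 [Q0 f] [Q0 f]]]
  [Q0 [Q0 [Q0 f] [Q0 [Q0 f] [Q0 f]]] [Q0 f]]
  [Q0 [Q0 [Q0 [Q0 f] [Q0 f]] [Q0 f]] [Q0 f]]

5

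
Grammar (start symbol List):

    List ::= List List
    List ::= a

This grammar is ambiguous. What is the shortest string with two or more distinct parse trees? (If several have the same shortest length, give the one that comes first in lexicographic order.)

length 1: no string has ≥2 trees
length 2: no string has ≥2 trees
length 3: a a a has 2 parse trees

Two derivations of a a a:
  List ⇒ List List ⇒ List List List ⇒ a List List ⇒ a a List ⇒ a a a
  List ⇒ List List ⇒ a List ⇒ a List List ⇒ a a List ⇒ a a a

a a a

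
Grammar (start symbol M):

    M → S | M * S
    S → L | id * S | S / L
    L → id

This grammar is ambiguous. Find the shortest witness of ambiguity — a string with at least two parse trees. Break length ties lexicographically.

length 1: no string has ≥2 trees
length 3: id * id has 2 parse trees

Two derivations of id * id:
  M ⇒ S ⇒ id * S ⇒ id * L ⇒ id * id
  M ⇒ M * S ⇒ S * S ⇒ L * S ⇒ id * S ⇒ id * L ⇒ id * id

id * id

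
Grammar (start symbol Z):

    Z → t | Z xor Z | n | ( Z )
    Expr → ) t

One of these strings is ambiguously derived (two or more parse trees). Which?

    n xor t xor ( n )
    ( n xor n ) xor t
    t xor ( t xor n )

n xor t xor ( n )

n xor t xor ( n ): 2 trees
( n xor n ) xor t: 1 tree
t xor ( t xor n ): 1 tree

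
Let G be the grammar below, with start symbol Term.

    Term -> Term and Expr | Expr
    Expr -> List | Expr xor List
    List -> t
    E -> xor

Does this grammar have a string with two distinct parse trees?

Unambiguous

(E is unreachable from Term, so its rules don't affect L(Term).) The grammar is stratified — Term handles 'and' (left-recursive), Expr handles 'xor', List atoms. Each operator has a fixed associativity and precedence level, so every string has one parse.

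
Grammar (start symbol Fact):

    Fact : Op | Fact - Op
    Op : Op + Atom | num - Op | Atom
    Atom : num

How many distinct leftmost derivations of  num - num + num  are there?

Parse trees for num - num + num:
  [Fact [Op [Op num - [Op [Atom num]]] + [Atom num]]]
  [Fact [Op num - [Op [Op [Atom num]] + [Atom num]]]]
  [Fact [Fact [Op [Atom num]]] - [Op [Op [Atom num]] + [Atom num]]]

3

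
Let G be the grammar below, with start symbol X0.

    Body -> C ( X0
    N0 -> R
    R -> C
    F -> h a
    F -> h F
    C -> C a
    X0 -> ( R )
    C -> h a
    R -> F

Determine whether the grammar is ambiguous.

Witness: ( h a )

Derivation 1: X0 ⇒ ( R ) ⇒ ( C ) ⇒ ( h a )
Derivation 2: X0 ⇒ ( R ) ⇒ ( F ) ⇒ ( h a )

Two distinct leftmost derivations for the same string.

Ambiguous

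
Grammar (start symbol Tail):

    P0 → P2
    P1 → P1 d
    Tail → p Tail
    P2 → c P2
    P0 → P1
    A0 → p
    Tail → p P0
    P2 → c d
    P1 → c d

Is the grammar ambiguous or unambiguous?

Ambiguous

Witness: p c d

Derivation 1: Tail ⇒ p P0 ⇒ p P2 ⇒ p c d
Derivation 2: Tail ⇒ p P0 ⇒ p P1 ⇒ p c d

Two distinct leftmost derivations for the same string.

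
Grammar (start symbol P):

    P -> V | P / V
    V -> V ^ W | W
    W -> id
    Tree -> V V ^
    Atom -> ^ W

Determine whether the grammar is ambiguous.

Only P, V, W are reachable from P; ignoring the rest: The grammar is stratified — P handles '/' (left-recursive), V handles '^', W atoms. Each operator has a fixed associativity and precedence level, so every string has one parse.

Unambiguous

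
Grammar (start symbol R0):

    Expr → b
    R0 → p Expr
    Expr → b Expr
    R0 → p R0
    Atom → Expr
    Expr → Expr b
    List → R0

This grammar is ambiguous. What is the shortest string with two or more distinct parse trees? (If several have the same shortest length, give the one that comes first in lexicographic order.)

p b b

length 2: no string has ≥2 trees
length 3: p b b has 2 parse trees

Two derivations of p b b:
  R0 ⇒ p Expr ⇒ p b Expr ⇒ p b b
  R0 ⇒ p Expr ⇒ p Expr b ⇒ p b b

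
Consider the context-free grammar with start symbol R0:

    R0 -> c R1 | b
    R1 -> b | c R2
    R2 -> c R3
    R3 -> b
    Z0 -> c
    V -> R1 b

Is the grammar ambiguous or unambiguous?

(Z0, V are unreachable from R0, so their rules don't affect L(R0).) Each reachable nonterminal has at most one production per leading terminal, and all productions are right-linear; the derivation is determined token-by-token.

Unambiguous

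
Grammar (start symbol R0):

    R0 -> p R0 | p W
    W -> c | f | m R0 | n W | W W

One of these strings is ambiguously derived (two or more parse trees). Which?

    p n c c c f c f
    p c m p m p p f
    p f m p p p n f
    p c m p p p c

p n c c c f c f: 132 trees
p c m p m p p f: 1 tree
p f m p p p n f: 1 tree
p c m p p p c: 1 tree

p n c c c f c f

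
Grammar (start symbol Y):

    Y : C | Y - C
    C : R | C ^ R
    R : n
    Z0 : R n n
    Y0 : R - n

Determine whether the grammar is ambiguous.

(Z0, Y0 are unreachable from Y, so their rules don't affect L(Y).) The grammar is stratified — Y handles '-' (left-recursive), C handles '^', R atoms. Each operator has a fixed associativity and precedence level, so every string has one parse.

Unambiguous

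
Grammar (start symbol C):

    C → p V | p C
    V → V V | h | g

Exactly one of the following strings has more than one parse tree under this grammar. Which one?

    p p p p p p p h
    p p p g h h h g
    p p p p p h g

p p p g h h h g

p p p p p p p h: 1 tree
p p p g h h h g: 14 trees
p p p p p h g: 1 tree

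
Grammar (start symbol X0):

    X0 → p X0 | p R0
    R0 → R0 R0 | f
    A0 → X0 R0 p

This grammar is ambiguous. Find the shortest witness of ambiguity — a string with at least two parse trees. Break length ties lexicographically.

length 2: no string has ≥2 trees
length 3: no string has ≥2 trees
length 4: p f f f has 2 parse trees

Two derivations of p f f f:
  X0 ⇒ p R0 ⇒ p R0 R0 ⇒ p R0 R0 R0 ⇒ p f R0 R0 ⇒ p f f R0 ⇒ p f f f
  X0 ⇒ p R0 ⇒ p R0 R0 ⇒ p f R0 ⇒ p f R0 R0 ⇒ p f f R0 ⇒ p f f f

p f f f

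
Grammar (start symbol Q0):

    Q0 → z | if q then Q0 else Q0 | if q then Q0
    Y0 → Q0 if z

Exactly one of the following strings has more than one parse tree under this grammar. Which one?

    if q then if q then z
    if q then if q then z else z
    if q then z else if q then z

if q then if q then z else z

if q then if q then z: 1 tree
if q then if q then z else z: 2 trees
if q then z else if q then z: 1 tree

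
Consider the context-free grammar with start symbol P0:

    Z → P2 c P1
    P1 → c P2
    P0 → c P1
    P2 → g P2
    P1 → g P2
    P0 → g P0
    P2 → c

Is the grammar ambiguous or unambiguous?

Unambiguous

(Z is unreachable from P0, so its rules don't affect L(P0).) The reachable rules are right-linear with at most one rule per (nonterminal, next-terminal) pair. Each input token forces the next rule, so parsing is deterministic.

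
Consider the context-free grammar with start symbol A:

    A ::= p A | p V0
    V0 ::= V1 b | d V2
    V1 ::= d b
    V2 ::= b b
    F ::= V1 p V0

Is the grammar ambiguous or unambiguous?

Witness: p d b b

Derivation 1: A ⇒ p V0 ⇒ p V1 b ⇒ p d b b
Derivation 2: A ⇒ p V0 ⇒ p d V2 ⇒ p d b b

Two distinct leftmost derivations for the same string.

Ambiguous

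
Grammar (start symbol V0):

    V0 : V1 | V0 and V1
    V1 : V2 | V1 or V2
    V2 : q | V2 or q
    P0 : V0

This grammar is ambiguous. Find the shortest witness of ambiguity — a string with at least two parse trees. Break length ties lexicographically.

q or q

length 1: no string has ≥2 trees
length 3: q or q has 2 parse trees

Two derivations of q or q:
  V0 ⇒ V1 ⇒ V2 ⇒ V2 or q ⇒ q or q
  V0 ⇒ V1 ⇒ V1 or V2 ⇒ V2 or V2 ⇒ q or V2 ⇒ q or q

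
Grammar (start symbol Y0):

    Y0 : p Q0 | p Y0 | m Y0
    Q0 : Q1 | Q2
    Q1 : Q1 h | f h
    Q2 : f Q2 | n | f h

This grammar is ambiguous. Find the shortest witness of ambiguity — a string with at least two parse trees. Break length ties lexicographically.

p f h

length 2: no string has ≥2 trees
length 3: p f h has 2 parse trees

Two derivations of p f h:
  Y0 ⇒ p Q0 ⇒ p Q1 ⇒ p f h
  Y0 ⇒ p Q0 ⇒ p Q2 ⇒ p f h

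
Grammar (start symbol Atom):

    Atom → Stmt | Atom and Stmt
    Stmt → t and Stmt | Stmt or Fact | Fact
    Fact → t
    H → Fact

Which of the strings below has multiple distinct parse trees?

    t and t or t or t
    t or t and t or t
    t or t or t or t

t and t or t or t

t and t or t or t: 4 trees
t or t and t or t: 1 tree
t or t or t or t: 1 tree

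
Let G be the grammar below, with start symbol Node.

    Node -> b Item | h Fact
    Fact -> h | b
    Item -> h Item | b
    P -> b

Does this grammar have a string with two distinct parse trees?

Unambiguous

Only Node, Fact, Item are reachable from Node; ignoring the rest: The reachable rules are right-linear with at most one rule per (nonterminal, next-terminal) pair. Each input token forces the next rule, so parsing is deterministic.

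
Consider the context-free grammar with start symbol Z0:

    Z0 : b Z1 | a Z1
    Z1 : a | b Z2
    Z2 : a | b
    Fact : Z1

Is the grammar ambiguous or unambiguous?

Unambiguous

(Fact is unreachable from Z0, so its rules don't affect L(Z0).) Restricted to the reachable nonterminals, every rule has the form A → t or A → t B, and no two rules for the same A share a first terminal. The grammar encodes a DFA — one run per string.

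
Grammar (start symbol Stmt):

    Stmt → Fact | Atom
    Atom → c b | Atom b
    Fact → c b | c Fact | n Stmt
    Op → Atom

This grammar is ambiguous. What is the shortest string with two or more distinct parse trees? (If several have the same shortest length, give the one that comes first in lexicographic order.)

c b

length 2: c b has 2 parse trees

Two derivations of c b:
  Stmt ⇒ Fact ⇒ c b
  Stmt ⇒ Atom ⇒ c b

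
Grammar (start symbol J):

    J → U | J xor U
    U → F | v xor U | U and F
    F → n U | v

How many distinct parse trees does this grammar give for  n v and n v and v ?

Parse trees for n v and n v and v:
  [J [U [F n [U [U [F v]] and [F n [U [U [F v]] and [F v]]]]]]]
  [J [U [F n [U [U [U [F v]] and [F n [U [F v]]]] and [F v]]]]]
  [J [U [U [F n [U [F v]]]] and [F n [U [U [F v]] and [F v]]]]]
  [J [U [U [F n [U [U [F v]] and [F n [U [F v]]]]]] and [F v]]]
  [J [U [U [U [F n [U [F v]]]] and [F n [U [F v]]]] and [F v]]]

5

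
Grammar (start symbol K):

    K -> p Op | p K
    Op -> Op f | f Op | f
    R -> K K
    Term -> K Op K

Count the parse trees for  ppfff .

Parse trees for ppfff:
  [K p [K p [Op [Op [Op f] f] f]]]
  [K p [K p [Op [Op f [Op f]] f]]]
  [K p [K p [Op f [Op [Op f] f]]]]
  [K p [K p [Op f [Op f [Op f]]]]]

4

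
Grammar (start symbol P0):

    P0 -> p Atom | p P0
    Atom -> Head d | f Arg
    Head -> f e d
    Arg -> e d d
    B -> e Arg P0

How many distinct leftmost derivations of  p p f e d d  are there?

Parse trees for p p f e d d:
  [P0 p [P0 p [Atom [Head f e d] d]]]
  [P0 p [P0 p [Atom f [Arg e d d]]]]

2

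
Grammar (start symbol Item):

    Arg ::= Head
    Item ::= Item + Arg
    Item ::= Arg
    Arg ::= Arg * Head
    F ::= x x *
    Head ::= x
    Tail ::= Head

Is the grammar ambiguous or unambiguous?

Unambiguous

Only Item, Arg, Head are reachable from Item; ignoring the rest: This is a standard precedence ladder (Item over Arg over Head), with each level left-recursive on its own operator ('+' at Item, '*' at Arg). That structure is LR(1), hence unambiguous.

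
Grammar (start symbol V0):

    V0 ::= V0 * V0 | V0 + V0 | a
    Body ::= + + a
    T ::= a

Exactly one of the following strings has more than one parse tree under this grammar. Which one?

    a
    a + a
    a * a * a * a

a: 1 tree
a + a: 1 tree
a * a * a * a: 5 trees

a * a * a * a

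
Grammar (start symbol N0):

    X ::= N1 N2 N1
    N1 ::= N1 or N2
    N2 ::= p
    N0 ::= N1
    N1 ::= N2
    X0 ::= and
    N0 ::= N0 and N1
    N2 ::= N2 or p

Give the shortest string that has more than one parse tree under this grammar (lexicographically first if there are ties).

length 1: no string has ≥2 trees
length 3: p or p has 2 parse trees

Two derivations of p or p:
  N0 ⇒ N1 ⇒ N1 or N2 ⇒ N2 or N2 ⇒ p or N2 ⇒ p or p
  N0 ⇒ N1 ⇒ N2 ⇒ N2 or p ⇒ p or p

p or p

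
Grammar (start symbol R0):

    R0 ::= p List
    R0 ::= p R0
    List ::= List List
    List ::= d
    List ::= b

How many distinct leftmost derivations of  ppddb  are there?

Parse trees for ppddb:
  [R0 p [R0 p [List [List d] [List [List d] [List b]]]]]
  [R0 p [R0 p [List [List [List d] [List d]] [List b]]]]

2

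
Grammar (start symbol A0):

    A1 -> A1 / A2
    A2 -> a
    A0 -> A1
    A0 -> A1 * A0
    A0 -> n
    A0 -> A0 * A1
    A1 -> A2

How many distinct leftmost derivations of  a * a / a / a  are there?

Parse trees for a * a / a / a:
  [A0 [A1 [A2 a]] * [A0 [A1 [A1 [A1 [A2 a]] / [A2 a]] / [A2 a]]]]
  [A0 [A0 [A1 [A2 a]]] * [A1 [A1 [A1 [A2 a]] / [A2 a]] / [A2 a]]]

2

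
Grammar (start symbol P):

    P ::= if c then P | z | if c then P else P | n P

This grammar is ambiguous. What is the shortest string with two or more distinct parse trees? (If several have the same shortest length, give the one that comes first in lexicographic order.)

if c then if c then z else z

length 1: no string has ≥2 trees
length 2: no string has ≥2 trees
length 3: no string has ≥2 trees
length 4: no string has ≥2 trees
length 5: no string has ≥2 trees
length 6: no string has ≥2 trees
length 7: no string has ≥2 trees
length 8: no string has ≥2 trees
length 9: if c then if c then z else z has 2 parse trees

Two derivations of if c then if c then z else z:
  P ⇒ if c then P ⇒ if c then if c then P else P ⇒ if c then if c then z else P ⇒ if c then if c then z else z
  P ⇒ if c then P else P ⇒ if c then if c then P else P ⇒ if c then if c then z else P ⇒ if c then if c then z else z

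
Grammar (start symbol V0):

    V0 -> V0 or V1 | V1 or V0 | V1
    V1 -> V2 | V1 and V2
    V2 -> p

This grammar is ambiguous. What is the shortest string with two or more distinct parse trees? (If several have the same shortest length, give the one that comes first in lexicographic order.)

length 1: no string has ≥2 trees
length 3: p or p has 2 parse trees

Two derivations of p or p:
  V0 ⇒ V0 or V1 ⇒ V1 or V1 ⇒ V2 or V1 ⇒ p or V1 ⇒ p or V2 ⇒ p or p
  V0 ⇒ V1 or V0 ⇒ V2 or V0 ⇒ p or V0 ⇒ p or V1 ⇒ p or V2 ⇒ p or p

p or p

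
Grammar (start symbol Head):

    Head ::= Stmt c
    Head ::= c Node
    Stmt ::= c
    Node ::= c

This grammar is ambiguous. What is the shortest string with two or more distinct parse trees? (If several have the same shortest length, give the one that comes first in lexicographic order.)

length 2: c c has 2 parse trees

Two derivations of c c:
  Head ⇒ Stmt c ⇒ c c
  Head ⇒ c Node ⇒ c c

c c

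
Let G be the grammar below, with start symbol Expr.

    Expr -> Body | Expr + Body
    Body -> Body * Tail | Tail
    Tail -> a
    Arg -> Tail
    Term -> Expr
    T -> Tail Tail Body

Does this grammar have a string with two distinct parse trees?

Only Expr, Body, Tail are reachable from Expr; ignoring the rest: This is a standard precedence ladder (Expr over Body over Tail), with each level left-recursive on its own operator ('+' at Expr, '*' at Body). That structure is LR(1), hence unambiguous.

Unambiguous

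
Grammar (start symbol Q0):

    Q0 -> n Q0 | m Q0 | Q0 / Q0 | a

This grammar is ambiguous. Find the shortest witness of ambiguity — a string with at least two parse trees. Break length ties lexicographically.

m a / a

length 1: no string has ≥2 trees
length 2: no string has ≥2 trees
length 3: no string has ≥2 trees
length 4: m a / a has 2 parse trees

Two derivations of m a / a:
  Q0 ⇒ m Q0 ⇒ m Q0 / Q0 ⇒ m a / Q0 ⇒ m a / a
  Q0 ⇒ Q0 / Q0 ⇒ m Q0 / Q0 ⇒ m a / Q0 ⇒ m a / a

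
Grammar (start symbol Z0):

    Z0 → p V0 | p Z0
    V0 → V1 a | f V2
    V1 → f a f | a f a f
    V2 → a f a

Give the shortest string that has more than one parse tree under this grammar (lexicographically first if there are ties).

length 5: p f a f a has 2 parse trees

Two derivations of p f a f a:
  Z0 ⇒ p V0 ⇒ p V1 a ⇒ p f a f a
  Z0 ⇒ p V0 ⇒ p f V2 ⇒ p f a f a

p f a f a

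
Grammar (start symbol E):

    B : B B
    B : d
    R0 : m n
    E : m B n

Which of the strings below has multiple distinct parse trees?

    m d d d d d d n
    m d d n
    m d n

m d d d d d d n

m d d d d d d n: 42 trees
m d d n: 1 tree
m d n: 1 tree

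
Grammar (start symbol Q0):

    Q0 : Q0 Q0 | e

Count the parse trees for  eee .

Parse trees for eee:
  [Q0 [Q0 e] [Q0 [Q0 e] [Q0 e]]]
  [Q0 [Q0 [Q0 e] [Q0 e]] [Q0 e]]

2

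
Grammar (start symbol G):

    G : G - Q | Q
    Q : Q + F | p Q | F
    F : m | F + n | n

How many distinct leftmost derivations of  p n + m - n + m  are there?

2

Parse trees for p n + m - n + m:
  [G [G [Q [Q p [Q [F n]]] + [F m]]] - [Q [Q [F n]] + [F m]]]
  [G [G [Q p [Q [Q [F n]] + [F m]]]] - [Q [Q [F n]] + [F m]]]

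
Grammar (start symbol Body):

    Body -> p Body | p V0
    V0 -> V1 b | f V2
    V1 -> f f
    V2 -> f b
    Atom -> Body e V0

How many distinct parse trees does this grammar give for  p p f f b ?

Parse trees for p p f f b:
  [Body p [Body p [V0 [V1 f f] b]]]
  [Body p [Body p [V0 f [V2 f b]]]]

2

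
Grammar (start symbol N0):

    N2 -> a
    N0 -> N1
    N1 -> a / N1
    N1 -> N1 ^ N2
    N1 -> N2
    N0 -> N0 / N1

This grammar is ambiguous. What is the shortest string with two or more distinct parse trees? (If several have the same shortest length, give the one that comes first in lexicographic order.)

a / a

length 1: no string has ≥2 trees
length 3: a / a has 2 parse trees

Two derivations of a / a:
  N0 ⇒ N1 ⇒ a / N1 ⇒ a / N2 ⇒ a / a
  N0 ⇒ N0 / N1 ⇒ N1 / N1 ⇒ N2 / N1 ⇒ a / N1 ⇒ a / N2 ⇒ a / a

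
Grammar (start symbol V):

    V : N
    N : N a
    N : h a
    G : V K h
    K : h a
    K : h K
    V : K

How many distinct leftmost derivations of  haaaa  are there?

1

Parse trees for haaaa:
  [V [N [N [N [N h a] a] a] a]]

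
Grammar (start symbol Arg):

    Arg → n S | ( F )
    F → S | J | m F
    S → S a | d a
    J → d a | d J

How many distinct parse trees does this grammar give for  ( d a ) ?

2

Parse trees for ( d a ):
  [Arg ( [F [S d a]] )]
  [Arg ( [F [J d a]] )]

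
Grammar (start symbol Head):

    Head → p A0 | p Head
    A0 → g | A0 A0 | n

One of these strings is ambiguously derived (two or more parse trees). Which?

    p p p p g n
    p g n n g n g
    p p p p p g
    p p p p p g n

p p p p g n: 1 tree
p g n n g n g: 42 trees
p p p p p g: 1 tree
p p p p p g n: 1 tree

p g n n g n g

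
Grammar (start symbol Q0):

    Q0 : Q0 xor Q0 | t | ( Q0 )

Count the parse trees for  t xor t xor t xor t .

5

Parse trees for t xor t xor t xor t:
  [Q0 [Q0 t] xor [Q0 [Q0 t] xor [Q0 [Q0 t] xor [Q0 t]]]]
  [Q0 [Q0 t] xor [Q0 [Q0 [Q0 t] xor [Q0 t]] xor [Q0 t]]]
  [Q0 [Q0 [Q0 t] xor [Q0 t]] xor [Q0 [Q0 t] xor [Q0 t]]]
  [Q0 [Q0 [Q0 t] xor [Q0 [Q0 t] xor [Q0 t]]] xor [Q0 t]]
  [Q0 [Q0 [Q0 [Q0 t] xor [Q0 t]] xor [Q0 t]] xor [Q0 t]]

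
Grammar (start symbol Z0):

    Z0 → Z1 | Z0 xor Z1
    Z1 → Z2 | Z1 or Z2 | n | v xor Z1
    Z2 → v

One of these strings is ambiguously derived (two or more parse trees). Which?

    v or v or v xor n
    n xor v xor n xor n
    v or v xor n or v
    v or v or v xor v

v or v or v xor n: 1 tree
n xor v xor n xor n: 2 trees
v or v xor n or v: 1 tree
v or v or v xor v: 1 tree

n xor v xor n xor n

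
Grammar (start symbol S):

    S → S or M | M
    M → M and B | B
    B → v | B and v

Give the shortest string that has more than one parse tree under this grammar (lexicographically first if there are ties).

v and v

length 1: no string has ≥2 trees
length 3: v and v has 2 parse trees

Two derivations of v and v:
  S ⇒ M ⇒ M and B ⇒ B and B ⇒ v and B ⇒ v and v
  S ⇒ M ⇒ B ⇒ B and v ⇒ v and v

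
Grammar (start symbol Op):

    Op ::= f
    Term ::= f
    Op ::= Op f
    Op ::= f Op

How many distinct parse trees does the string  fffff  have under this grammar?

16

Parse trees for fffff (showing first 6 of 16):
  [Op [Op [Op [Op [Op f] f] f] f] f]
  [Op [Op [Op [Op f [Op f]] f] f] f]
  [Op [Op [Op f [Op [Op f] f]] f] f]
  [Op [Op [Op f [Op f [Op f]]] f] f]
  [Op [Op f [Op [Op [Op f] f] f]] f]
  [Op [Op f [Op [Op f [Op f]] f]] f]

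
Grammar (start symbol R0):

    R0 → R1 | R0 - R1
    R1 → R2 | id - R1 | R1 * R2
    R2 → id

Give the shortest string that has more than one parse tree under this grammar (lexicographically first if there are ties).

length 1: no string has ≥2 trees
length 3: id - id has 2 parse trees

Two derivations of id - id:
  R0 ⇒ R1 ⇒ id - R1 ⇒ id - R2 ⇒ id - id
  R0 ⇒ R0 - R1 ⇒ R1 - R1 ⇒ R2 - R1 ⇒ id - R1 ⇒ id - R2 ⇒ id - id

id - id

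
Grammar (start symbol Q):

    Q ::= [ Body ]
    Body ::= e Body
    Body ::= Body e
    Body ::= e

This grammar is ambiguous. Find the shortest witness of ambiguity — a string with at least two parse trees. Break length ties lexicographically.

[ e e ]

length 3: no string has ≥2 trees
length 4: [ e e ] has 2 parse trees

Two derivations of [ e e ]:
  Q ⇒ [ Body ] ⇒ [ e Body ] ⇒ [ e e ]
  Q ⇒ [ Body ] ⇒ [ Body e ] ⇒ [ e e ]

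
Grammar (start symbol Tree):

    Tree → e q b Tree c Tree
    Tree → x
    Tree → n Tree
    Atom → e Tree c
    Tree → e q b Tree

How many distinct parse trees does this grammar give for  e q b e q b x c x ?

Parse trees for e q b e q b x c x:
  [Tree e q b [Tree e q b [Tree x]] c [Tree x]]
  [Tree e q b [Tree e q b [Tree x] c [Tree x]]]

2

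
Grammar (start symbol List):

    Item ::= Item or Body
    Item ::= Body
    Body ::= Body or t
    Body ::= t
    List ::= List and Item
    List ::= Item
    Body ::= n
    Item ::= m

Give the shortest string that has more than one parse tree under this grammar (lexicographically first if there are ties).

n or t

length 1: no string has ≥2 trees
length 3: n or t has 2 parse trees

Two derivations of n or t:
  List ⇒ Item ⇒ Item or Body ⇒ Body or Body ⇒ n or Body ⇒ n or t
  List ⇒ Item ⇒ Body ⇒ Body or t ⇒ n or t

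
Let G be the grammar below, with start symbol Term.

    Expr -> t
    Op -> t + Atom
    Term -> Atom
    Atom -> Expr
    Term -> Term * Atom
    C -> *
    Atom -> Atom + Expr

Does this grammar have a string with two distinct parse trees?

Unambiguous

Only Term, Atom, Expr are reachable from Term; ignoring the rest: Term → Term * Atom | Atom  ;  Atom → Atom + Expr | Expr  — a left-associative chain with Expr at the bottom. Each string factors uniquely by precedence.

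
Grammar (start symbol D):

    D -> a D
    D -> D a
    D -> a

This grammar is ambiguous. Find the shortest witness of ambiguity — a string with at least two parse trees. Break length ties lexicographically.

a a

length 1: no string has ≥2 trees
length 2: a a has 2 parse trees

Two derivations of a a:
  D ⇒ a D ⇒ a a
  D ⇒ D a ⇒ a a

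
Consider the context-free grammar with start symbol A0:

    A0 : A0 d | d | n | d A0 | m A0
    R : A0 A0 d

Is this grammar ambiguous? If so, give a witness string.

Ambiguous

Witness: d d

Derivation 1: A0 ⇒ A0 d ⇒ d d
Derivation 2: A0 ⇒ d A0 ⇒ d d

Two distinct leftmost derivations for the same string.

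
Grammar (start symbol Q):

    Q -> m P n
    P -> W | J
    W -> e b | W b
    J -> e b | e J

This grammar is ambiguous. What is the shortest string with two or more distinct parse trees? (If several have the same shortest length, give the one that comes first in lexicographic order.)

length 4: m e b n has 2 parse trees

Two derivations of m e b n:
  Q ⇒ m P n ⇒ m W n ⇒ m e b n
  Q ⇒ m P n ⇒ m J n ⇒ m e b n

m e b n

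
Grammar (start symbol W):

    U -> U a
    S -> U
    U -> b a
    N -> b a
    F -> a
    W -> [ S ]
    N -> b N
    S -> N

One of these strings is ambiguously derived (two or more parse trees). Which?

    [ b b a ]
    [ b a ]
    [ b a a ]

[ b a ]

[ b b a ]: 1 tree
[ b a ]: 2 trees
[ b a a ]: 1 tree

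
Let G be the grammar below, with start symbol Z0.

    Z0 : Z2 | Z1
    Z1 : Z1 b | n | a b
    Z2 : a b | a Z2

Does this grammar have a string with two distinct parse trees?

Ambiguous

Witness: a b

Derivation 1: Z0 ⇒ Z2 ⇒ a b
Derivation 2: Z0 ⇒ Z1 ⇒ a b

Two distinct leftmost derivations for the same string.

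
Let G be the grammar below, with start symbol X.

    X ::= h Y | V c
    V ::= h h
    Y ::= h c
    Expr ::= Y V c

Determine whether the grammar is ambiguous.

Ambiguous

Witness: h h c

Derivation 1: X ⇒ h Y ⇒ h h c
Derivation 2: X ⇒ V c ⇒ h h c

Two distinct leftmost derivations for the same string.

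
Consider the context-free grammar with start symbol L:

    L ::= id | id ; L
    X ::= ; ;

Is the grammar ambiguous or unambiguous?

Unambiguous

Only L is reachable from L; ignoring the rest: Right-recursive list with a separator: after each atom, whether the separator follows determines the rule. One parse per string.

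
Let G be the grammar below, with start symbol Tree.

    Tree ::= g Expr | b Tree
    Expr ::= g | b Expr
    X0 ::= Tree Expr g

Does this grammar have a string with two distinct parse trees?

Only Tree, Expr are reachable from Tree; ignoring the rest: Restricted to the reachable nonterminals, every rule has the form A → t or A → t B, and no two rules for the same A share a first terminal. The grammar encodes a DFA — one run per string.

Unambiguous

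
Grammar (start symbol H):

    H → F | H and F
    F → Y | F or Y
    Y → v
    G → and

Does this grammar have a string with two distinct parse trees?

Unambiguous

Only H, F, Y are reachable from H; ignoring the rest: H → H and F | F  ;  F → F or Y | Y  — a left-associative chain with Y at the bottom. Each string factors uniquely by precedence.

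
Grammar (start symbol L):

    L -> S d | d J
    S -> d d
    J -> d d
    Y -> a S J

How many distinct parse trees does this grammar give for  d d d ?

Parse trees for d d d:
  [L [S d d] d]
  [L d [J d d]]

2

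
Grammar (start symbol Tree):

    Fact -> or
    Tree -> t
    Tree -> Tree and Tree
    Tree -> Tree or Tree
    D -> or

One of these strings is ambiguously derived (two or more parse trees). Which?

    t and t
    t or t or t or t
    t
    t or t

t and t: 1 tree
t or t or t or t: 5 trees
t: 1 tree
t or t: 1 tree

t or t or t or t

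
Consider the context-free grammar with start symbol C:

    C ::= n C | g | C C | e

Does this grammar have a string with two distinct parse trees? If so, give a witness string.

Ambiguous

Witness: e e e

Derivation 1: C ⇒ C C ⇒ C C C ⇒ e C C ⇒ e e C ⇒ e e e
Derivation 2: C ⇒ C C ⇒ e C ⇒ e C C ⇒ e e C ⇒ e e e

Two distinct leftmost derivations for the same string.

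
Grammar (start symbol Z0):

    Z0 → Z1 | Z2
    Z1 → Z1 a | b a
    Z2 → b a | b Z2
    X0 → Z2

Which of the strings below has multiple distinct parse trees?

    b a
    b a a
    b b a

b a

b a: 2 trees
b a a: 1 tree
b b a: 1 tree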